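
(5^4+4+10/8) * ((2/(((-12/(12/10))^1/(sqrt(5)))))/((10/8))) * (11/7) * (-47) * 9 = 11730213 * sqrt(5)/175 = 149883.16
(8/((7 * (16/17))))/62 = 17/868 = 0.02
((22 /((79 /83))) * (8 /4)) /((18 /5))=9130 /711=12.84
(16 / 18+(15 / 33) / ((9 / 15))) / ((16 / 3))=0.31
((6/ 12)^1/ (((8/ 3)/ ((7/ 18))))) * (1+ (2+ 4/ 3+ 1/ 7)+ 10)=19/ 18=1.06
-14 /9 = -1.56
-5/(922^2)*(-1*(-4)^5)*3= -3840/212521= -0.02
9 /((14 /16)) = 72 /7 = 10.29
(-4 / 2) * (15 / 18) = -5 / 3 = -1.67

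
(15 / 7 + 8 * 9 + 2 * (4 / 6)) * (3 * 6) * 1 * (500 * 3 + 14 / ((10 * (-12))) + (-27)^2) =42393361 / 14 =3028097.21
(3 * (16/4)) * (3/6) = 6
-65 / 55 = -13 / 11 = -1.18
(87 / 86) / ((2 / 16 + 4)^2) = 928 / 15609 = 0.06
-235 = -235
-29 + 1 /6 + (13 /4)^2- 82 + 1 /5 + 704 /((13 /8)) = 1039459 /3120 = 333.16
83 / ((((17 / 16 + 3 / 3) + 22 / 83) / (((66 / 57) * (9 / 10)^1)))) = 992016 / 26695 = 37.16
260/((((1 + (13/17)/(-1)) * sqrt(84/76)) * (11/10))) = 11050 * sqrt(399)/231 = 955.51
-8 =-8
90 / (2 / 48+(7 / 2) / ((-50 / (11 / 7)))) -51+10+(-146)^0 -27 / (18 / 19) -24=-115585 / 82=-1409.57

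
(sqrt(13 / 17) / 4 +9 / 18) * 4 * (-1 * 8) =-16- 8 * sqrt(221) / 17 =-23.00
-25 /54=-0.46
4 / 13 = 0.31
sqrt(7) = 2.65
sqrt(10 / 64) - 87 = -87 + sqrt(10) / 8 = -86.60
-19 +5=-14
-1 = -1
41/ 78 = 0.53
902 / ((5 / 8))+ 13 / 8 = 57793 / 40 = 1444.82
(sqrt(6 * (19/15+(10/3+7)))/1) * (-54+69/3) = -258.62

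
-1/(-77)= 1/77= 0.01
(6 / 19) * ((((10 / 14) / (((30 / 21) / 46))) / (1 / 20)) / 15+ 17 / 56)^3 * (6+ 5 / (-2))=140851500427 / 4290048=32832.15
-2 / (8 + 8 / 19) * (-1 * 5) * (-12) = -57 / 4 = -14.25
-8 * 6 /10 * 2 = -48 /5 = -9.60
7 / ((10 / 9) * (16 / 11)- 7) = -1.30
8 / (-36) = -2 / 9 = -0.22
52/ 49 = 1.06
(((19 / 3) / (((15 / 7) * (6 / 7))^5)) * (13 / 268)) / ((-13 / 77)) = -413261289287 / 4747539600000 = -0.09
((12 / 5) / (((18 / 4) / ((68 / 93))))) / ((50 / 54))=1632 / 3875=0.42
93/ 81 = 31/ 27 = 1.15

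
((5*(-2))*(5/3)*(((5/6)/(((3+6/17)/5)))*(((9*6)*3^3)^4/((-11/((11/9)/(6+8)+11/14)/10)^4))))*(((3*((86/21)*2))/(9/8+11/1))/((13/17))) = -39625303842000000000000/402678913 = -98404218752820.56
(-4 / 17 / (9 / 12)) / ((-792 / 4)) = 0.00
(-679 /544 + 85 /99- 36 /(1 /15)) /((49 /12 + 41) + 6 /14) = -203722547 /17157624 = -11.87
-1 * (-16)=16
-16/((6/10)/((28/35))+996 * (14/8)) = -64/6975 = -0.01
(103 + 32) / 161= 135 / 161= 0.84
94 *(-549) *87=-4489722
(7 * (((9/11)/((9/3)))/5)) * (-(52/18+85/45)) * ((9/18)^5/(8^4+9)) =-301/21674400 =-0.00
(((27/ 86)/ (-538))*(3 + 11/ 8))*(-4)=0.01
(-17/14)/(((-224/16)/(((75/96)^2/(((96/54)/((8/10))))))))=19125/802816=0.02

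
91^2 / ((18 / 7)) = 57967 / 18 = 3220.39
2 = 2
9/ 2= 4.50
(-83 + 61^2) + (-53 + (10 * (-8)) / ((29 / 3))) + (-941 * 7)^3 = -8288214512362 / 29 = -285800500426.28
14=14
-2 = -2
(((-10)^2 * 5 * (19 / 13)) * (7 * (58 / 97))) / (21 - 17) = 764.67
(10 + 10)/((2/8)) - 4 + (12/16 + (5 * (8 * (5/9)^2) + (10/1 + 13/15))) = 99.96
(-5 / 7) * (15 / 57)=-25 / 133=-0.19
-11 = -11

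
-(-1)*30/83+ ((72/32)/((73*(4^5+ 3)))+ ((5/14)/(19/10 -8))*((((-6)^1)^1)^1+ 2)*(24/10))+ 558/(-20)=-1433554732293/53140944220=-26.98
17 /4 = 4.25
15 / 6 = 5 / 2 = 2.50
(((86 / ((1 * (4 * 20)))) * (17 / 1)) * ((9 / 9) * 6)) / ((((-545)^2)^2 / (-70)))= -15351 / 176447701250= -0.00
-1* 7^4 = -2401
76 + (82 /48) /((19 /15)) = 11757 /152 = 77.35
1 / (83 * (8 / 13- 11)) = -13 / 11205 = -0.00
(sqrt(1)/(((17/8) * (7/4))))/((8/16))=64/119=0.54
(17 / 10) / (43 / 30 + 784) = 51 / 23563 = 0.00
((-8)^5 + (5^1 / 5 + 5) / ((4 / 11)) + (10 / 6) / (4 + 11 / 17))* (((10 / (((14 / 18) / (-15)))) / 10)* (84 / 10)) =419149107 / 79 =5305684.90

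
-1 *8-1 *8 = -16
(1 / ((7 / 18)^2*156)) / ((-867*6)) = -3 / 368186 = -0.00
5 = 5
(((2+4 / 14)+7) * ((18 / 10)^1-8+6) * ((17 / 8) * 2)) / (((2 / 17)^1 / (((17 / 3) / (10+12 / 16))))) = -63869 / 1806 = -35.36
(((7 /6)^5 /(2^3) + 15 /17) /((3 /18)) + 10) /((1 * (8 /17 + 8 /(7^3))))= 1022619857 /29859840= 34.25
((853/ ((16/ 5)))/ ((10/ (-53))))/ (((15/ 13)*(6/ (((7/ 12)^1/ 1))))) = -4114019/ 34560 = -119.04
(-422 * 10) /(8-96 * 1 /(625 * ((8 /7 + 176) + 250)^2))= -1473719609375 /2793780956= -527.50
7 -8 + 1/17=-16/17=-0.94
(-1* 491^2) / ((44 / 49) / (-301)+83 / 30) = -106671110070 / 1222847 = -87231.77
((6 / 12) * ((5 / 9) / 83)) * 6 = 5 / 249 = 0.02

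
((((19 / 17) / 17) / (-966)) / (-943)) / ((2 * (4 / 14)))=19 / 150434904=0.00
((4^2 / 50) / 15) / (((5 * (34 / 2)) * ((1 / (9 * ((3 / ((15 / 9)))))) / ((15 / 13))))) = 648 / 138125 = 0.00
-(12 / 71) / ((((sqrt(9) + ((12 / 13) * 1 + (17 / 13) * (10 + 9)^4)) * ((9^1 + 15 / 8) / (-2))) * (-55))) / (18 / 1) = -104 / 564514207785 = -0.00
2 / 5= 0.40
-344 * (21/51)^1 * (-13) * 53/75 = 1659112/1275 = 1301.26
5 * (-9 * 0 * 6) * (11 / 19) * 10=0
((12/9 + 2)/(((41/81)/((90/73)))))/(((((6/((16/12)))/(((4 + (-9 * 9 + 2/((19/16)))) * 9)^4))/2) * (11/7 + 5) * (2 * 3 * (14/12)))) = 148566992762809157400/8971167319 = 16560497366.73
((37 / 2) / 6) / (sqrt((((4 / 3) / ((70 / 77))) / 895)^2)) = 1881.53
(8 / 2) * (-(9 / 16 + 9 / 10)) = -117 / 20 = -5.85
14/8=1.75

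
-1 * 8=-8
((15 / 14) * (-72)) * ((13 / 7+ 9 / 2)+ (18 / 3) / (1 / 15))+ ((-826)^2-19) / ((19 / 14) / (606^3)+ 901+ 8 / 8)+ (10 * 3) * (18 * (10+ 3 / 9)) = -151045837383261438 / 137704624641283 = -1096.88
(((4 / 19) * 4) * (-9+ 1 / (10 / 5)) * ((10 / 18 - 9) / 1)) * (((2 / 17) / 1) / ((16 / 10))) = 40 / 9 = 4.44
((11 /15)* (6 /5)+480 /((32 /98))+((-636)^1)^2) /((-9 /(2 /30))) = -10149172 /3375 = -3007.16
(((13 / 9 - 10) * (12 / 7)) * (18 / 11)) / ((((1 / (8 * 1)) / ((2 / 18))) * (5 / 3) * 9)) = -64 / 45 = -1.42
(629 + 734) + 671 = 2034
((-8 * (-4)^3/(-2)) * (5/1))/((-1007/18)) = 23040/1007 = 22.88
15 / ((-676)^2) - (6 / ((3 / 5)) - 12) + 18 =9139535 / 456976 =20.00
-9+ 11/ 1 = 2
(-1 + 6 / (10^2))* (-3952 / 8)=11609 / 25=464.36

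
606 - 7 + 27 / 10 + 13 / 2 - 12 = 2981 / 5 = 596.20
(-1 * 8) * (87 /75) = -232 /25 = -9.28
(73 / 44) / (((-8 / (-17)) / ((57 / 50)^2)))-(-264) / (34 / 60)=470.46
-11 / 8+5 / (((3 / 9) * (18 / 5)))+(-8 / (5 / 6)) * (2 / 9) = 79 / 120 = 0.66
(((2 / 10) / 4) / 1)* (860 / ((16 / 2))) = 43 / 8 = 5.38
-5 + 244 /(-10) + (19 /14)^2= -27007 /980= -27.56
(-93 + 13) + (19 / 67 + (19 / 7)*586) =1510.86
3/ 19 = 0.16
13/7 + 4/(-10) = 1.46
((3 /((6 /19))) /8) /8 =0.15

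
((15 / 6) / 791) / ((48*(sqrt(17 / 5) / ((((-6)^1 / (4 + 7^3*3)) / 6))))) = -5*sqrt(85) / 1333512096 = -0.00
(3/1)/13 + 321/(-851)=-1620/11063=-0.15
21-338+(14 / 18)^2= -25628 / 81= -316.40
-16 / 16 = -1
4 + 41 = 45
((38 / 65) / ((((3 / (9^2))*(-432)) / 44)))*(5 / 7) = -1.15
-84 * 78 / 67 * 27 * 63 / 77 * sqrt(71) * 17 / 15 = -9022104 * sqrt(71) / 3685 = -20630.01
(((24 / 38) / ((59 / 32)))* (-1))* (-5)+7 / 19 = 2333 / 1121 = 2.08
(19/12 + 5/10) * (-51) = -425/4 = -106.25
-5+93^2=8644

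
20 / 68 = 5 / 17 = 0.29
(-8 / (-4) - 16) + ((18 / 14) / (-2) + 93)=1097 / 14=78.36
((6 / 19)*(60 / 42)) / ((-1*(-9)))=20 / 399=0.05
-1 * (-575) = 575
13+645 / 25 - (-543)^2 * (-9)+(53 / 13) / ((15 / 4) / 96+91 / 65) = 158862710827 / 59865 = 2653682.63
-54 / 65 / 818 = -27 / 26585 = -0.00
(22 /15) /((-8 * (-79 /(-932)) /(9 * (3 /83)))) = -23067 /32785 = -0.70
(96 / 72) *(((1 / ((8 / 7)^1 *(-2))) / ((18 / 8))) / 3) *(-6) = 14 / 27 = 0.52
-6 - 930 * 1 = -936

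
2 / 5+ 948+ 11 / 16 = 75927 / 80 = 949.09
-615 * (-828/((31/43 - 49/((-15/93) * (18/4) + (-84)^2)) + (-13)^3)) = -4789051404210/20655368257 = -231.86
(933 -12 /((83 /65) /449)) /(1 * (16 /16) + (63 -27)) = -272781 /3071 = -88.82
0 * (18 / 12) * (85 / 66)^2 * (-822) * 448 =0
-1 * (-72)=72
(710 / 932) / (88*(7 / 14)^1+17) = 355 / 28426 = 0.01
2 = 2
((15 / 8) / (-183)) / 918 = -5 / 447984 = -0.00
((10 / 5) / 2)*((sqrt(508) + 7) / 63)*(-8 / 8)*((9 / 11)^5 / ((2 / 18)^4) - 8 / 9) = -995855998*sqrt(127) / 13045131 - 3485495993 / 13045131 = -1127.49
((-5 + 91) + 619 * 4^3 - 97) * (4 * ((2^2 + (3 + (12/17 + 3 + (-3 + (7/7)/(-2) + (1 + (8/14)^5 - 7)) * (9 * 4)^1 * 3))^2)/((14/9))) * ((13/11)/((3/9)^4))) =62849881063750032720079560/6285921715997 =9998514760978.30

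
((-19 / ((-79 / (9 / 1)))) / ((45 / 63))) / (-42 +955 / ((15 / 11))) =3591 / 780125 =0.00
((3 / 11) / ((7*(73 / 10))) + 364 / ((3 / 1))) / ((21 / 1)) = 2046134 / 354123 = 5.78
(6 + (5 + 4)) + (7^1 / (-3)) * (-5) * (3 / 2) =65 / 2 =32.50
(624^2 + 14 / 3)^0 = 1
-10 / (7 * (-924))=5 / 3234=0.00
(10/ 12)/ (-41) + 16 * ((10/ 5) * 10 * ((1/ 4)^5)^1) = 575/ 1968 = 0.29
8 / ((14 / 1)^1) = 4 / 7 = 0.57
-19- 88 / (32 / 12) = -52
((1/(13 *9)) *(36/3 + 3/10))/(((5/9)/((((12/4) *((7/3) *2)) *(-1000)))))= -34440/13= -2649.23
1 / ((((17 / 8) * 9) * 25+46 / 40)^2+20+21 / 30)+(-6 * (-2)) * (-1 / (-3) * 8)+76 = 39696520588 / 367560361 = 108.00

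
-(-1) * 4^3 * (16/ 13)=78.77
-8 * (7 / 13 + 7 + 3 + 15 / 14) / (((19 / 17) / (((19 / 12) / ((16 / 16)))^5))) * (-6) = 4681260641 / 943488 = 4961.65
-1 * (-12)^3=1728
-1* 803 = -803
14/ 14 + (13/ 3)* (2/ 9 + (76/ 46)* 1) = 5665/ 621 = 9.12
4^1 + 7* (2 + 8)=74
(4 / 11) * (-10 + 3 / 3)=-36 / 11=-3.27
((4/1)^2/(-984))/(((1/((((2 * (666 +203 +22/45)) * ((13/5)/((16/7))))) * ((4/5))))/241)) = -858094237/138375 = -6201.22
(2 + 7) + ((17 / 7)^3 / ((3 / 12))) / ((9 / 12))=87869 / 1029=85.39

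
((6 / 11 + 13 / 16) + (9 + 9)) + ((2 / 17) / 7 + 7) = 552393 / 20944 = 26.37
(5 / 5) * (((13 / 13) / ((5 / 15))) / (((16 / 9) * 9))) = 3 / 16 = 0.19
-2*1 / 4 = -1 / 2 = -0.50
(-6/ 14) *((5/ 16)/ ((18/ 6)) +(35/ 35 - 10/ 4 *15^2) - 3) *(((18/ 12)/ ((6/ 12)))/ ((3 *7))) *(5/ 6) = 135455/ 4704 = 28.80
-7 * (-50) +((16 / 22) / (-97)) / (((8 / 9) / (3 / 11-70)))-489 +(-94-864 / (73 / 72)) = -929266010 / 856801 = -1084.58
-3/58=-0.05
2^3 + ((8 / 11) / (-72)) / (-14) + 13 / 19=228709 / 26334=8.68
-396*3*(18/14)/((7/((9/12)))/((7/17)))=-8019/119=-67.39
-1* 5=-5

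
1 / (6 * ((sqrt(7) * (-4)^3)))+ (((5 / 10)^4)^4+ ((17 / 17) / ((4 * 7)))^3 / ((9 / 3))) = 2053 / 67436544 - sqrt(7) / 2688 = -0.00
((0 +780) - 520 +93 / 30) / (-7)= -2631 / 70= -37.59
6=6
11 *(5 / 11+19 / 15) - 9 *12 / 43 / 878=18.93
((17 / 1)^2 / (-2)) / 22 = -289 / 44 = -6.57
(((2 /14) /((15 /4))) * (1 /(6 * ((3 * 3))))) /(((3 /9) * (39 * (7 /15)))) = 2 /17199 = 0.00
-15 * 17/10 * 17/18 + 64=479/12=39.92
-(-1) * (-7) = -7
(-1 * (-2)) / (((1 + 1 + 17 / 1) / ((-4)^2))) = 32 / 19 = 1.68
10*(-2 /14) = -10 /7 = -1.43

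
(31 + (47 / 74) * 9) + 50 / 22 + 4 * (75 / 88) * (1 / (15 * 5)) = 15887 / 407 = 39.03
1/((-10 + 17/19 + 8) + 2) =19/17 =1.12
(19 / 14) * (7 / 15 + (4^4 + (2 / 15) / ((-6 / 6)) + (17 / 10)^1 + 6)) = 150499 / 420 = 358.33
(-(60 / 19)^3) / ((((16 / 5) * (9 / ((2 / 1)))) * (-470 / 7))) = 10500 / 322373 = 0.03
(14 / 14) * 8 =8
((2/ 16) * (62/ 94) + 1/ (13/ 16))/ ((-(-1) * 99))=6419/ 483912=0.01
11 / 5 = 2.20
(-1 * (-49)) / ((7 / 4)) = 28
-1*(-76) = 76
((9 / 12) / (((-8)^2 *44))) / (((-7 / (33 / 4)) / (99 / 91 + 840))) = -0.26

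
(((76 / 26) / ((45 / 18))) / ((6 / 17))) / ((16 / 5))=323 / 312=1.04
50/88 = 25/44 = 0.57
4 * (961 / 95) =3844 / 95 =40.46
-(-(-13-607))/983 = -620/983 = -0.63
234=234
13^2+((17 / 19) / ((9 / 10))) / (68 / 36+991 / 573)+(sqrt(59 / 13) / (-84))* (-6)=sqrt(767) / 182+2000489 / 11818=169.43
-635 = -635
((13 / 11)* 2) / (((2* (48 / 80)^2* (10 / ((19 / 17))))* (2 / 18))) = 1235 / 374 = 3.30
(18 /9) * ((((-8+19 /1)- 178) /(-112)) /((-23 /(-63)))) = 1503 /184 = 8.17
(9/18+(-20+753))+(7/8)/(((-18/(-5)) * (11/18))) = 64583/88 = 733.90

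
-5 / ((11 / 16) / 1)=-80 / 11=-7.27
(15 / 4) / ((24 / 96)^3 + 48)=240 / 3073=0.08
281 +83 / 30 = 283.77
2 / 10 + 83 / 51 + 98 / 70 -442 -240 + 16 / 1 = -169007 / 255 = -662.77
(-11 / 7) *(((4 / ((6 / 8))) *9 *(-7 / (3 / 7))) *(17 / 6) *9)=31416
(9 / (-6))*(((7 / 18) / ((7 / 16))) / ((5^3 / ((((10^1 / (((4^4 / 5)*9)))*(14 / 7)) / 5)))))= -1 / 10800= -0.00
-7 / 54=-0.13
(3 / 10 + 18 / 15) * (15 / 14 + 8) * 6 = 1143 / 14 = 81.64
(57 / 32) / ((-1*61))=-57 / 1952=-0.03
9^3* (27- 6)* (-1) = -15309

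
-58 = -58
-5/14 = -0.36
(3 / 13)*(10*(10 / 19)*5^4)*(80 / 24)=625000 / 247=2530.36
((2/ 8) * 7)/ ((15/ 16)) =28/ 15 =1.87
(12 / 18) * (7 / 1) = 4.67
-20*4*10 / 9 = -800 / 9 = -88.89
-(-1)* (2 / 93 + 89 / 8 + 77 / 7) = 16477 / 744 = 22.15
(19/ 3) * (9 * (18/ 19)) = 54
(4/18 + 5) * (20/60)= 47/27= 1.74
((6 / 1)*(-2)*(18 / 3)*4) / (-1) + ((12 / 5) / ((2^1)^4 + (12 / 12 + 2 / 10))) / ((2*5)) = 288.01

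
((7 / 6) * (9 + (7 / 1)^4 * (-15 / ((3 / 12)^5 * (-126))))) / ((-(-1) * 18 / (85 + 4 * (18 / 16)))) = 1100268071 / 648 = 1697944.55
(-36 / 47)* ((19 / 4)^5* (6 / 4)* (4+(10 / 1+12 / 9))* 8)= -512552493 / 1504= -340792.88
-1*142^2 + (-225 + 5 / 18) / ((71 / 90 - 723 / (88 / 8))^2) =-83339555055694 / 4133075521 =-20164.05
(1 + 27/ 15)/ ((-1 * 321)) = -14/ 1605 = -0.01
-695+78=-617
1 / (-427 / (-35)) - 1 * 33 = -2008 / 61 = -32.92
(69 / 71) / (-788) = -69 / 55948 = -0.00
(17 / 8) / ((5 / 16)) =34 / 5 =6.80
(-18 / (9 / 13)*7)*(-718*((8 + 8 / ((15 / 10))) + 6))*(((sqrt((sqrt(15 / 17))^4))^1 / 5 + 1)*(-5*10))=-7579208000 / 51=-148611921.57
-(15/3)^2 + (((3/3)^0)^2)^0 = -24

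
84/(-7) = -12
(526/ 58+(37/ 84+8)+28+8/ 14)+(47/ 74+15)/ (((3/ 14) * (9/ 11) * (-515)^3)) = 5105800846287607/ 110800878709500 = 46.08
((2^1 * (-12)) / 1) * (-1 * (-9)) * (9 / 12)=-162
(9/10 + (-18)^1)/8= -171/80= -2.14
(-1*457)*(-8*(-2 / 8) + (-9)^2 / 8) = -44329 / 8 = -5541.12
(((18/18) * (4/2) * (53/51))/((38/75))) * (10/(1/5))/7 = 66250/2261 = 29.30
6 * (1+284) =1710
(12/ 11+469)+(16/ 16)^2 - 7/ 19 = 470.72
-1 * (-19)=19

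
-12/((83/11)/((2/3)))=-88/83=-1.06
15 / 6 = 5 / 2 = 2.50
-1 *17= -17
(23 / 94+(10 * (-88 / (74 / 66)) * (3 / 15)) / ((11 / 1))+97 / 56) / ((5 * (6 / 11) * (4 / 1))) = -2633807 / 2337216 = -1.13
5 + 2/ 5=27/ 5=5.40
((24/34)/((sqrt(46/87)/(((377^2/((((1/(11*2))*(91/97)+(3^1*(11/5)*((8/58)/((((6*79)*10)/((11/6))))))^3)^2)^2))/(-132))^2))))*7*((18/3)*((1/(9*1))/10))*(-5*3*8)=-4815756606312479281940460935148002844991559876699432142449500846122587420211854666872852892130863914842664843321144155714444458484649658203125000000000000000000000000*sqrt(4002)/52851861969112286978712108727854751158563375279283885861187607173171468311734330061373011396846119938978290860030358075349032911952374390899434146311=-5764249613743374323.75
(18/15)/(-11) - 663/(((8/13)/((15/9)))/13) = -23343.23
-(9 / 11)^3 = -729 / 1331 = -0.55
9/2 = 4.50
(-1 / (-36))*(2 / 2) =1 / 36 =0.03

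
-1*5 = -5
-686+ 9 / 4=-2735 / 4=-683.75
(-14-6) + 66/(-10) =-133/5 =-26.60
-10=-10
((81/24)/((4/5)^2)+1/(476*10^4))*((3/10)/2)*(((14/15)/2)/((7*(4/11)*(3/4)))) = 552234397/2856000000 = 0.19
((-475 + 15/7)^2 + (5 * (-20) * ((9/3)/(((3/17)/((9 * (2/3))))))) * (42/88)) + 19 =117903391/539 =218744.70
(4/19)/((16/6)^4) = 0.00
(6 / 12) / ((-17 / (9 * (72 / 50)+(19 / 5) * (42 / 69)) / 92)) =-17564 / 425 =-41.33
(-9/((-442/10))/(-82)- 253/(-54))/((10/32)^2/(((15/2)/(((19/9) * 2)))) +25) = 73318976/392295995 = 0.19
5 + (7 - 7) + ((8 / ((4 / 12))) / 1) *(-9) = -211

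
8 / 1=8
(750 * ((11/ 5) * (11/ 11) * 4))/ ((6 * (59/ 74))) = 81400/ 59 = 1379.66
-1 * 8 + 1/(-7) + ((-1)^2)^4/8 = -449/56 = -8.02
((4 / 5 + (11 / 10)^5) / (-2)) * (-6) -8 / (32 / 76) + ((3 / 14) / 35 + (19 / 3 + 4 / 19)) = -1457523671 / 279300000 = -5.22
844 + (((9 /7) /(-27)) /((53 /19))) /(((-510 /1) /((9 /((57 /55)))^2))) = 202278709 /239666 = 844.00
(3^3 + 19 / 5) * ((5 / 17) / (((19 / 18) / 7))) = 19404 / 323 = 60.07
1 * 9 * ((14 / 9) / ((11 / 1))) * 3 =42 / 11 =3.82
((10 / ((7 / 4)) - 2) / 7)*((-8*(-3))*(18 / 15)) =3744 / 245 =15.28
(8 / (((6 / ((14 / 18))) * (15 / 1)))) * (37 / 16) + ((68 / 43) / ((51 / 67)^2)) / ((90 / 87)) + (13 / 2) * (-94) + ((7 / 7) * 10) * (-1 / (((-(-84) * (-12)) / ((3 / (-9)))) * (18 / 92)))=-608.22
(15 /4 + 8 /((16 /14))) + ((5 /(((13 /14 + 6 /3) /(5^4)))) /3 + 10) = 185209 /492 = 376.44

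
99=99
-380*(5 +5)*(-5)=19000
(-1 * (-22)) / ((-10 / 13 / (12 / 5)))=-1716 / 25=-68.64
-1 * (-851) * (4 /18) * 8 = 1512.89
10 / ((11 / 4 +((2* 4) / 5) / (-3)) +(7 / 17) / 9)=30600 / 6923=4.42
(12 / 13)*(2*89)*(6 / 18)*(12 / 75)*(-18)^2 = 922752 / 325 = 2839.24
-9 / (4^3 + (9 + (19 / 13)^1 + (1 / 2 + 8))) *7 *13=-7098 / 719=-9.87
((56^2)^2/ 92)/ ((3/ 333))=272907264/ 23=11865533.22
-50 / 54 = -25 / 27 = -0.93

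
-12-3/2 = -27/2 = -13.50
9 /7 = 1.29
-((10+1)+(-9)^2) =-92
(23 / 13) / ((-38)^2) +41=769675 / 18772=41.00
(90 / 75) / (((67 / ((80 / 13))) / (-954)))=-91584 / 871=-105.15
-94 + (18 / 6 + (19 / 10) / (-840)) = -764419 / 8400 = -91.00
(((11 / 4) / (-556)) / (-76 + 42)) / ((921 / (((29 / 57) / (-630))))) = -319 / 2500856285760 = -0.00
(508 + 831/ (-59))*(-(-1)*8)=233128/ 59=3951.32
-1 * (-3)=3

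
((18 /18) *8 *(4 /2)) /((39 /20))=320 /39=8.21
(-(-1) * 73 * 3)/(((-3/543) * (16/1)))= -2477.44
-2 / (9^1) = -2 / 9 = -0.22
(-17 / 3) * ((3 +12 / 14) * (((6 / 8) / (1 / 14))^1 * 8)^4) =-1088204544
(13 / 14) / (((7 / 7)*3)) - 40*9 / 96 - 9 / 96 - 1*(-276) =183097 / 672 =272.47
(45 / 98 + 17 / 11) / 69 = 2161 / 74382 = 0.03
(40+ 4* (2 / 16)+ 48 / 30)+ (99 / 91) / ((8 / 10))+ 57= 182837 / 1820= 100.46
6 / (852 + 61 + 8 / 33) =198 / 30137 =0.01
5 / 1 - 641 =-636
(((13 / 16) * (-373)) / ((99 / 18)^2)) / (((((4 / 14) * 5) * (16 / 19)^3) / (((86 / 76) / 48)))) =-526897189 / 1903165440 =-0.28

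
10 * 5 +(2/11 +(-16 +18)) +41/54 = 52.94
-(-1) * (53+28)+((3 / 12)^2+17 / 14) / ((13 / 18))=82.77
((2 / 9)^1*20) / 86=20 / 387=0.05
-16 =-16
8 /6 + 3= 4.33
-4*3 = -12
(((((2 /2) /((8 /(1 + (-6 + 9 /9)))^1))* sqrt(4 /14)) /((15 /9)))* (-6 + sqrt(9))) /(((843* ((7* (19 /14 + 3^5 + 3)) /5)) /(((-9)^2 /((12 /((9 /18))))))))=81* sqrt(14) /54493768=0.00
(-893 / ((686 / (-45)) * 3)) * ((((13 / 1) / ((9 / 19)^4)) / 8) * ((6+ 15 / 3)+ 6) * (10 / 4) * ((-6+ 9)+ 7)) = 3214905039125 / 12002256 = 267858.40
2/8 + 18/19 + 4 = 395/76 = 5.20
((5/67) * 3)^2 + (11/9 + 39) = 1627043/40401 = 40.27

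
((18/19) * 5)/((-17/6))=-540/323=-1.67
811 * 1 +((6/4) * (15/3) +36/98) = 80249/98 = 818.87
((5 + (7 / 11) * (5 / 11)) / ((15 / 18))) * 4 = 3072 / 121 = 25.39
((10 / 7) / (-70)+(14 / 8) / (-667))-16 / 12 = -531961 / 392196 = -1.36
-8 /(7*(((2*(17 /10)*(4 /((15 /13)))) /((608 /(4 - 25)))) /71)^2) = -34761.24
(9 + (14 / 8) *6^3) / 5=387 / 5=77.40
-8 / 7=-1.14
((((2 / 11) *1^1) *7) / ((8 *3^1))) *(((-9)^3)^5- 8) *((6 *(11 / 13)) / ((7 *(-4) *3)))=205891132094657 / 312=659907474662.36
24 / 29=0.83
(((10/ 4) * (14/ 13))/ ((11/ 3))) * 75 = 7875/ 143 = 55.07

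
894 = 894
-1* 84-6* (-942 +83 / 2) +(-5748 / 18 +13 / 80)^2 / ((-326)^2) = 32566113447601 / 6121497600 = 5319.96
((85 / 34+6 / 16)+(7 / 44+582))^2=2650499289 / 7744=342264.89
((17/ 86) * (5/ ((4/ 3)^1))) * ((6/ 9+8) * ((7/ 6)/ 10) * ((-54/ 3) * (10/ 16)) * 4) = -23205/ 688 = -33.73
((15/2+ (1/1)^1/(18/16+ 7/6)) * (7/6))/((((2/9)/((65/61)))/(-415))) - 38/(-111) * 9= -3658929843/198616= -18422.13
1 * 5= 5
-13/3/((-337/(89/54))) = 1157/54594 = 0.02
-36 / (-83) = 0.43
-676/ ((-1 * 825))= 676/ 825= 0.82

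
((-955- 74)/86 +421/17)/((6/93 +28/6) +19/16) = 13922472/6437917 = 2.16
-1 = -1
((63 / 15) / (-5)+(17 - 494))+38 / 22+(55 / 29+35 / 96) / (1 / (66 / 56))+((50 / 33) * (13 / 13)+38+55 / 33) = -3088799929 / 7145600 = -432.27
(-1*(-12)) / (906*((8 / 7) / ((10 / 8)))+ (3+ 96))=140 / 10819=0.01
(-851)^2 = 724201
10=10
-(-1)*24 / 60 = 2 / 5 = 0.40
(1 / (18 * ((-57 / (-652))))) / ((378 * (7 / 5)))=815 / 678699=0.00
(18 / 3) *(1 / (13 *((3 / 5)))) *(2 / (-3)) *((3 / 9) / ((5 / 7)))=-28 / 117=-0.24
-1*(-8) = 8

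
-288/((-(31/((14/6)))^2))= 1568/961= 1.63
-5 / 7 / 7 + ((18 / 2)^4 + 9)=321925 / 49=6569.90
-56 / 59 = -0.95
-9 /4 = -2.25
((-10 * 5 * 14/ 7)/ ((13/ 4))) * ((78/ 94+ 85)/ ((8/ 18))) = -3630600/ 611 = -5942.06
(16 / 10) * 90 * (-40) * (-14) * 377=30401280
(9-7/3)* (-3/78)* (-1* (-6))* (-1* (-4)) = -80/13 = -6.15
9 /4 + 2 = 17 /4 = 4.25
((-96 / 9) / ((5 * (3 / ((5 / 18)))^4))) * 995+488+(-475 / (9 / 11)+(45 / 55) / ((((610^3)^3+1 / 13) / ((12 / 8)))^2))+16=-124369428467460018437075048918166150298180799725603015556645905 / 1621260204581567972845389723216082558163921471685192070150212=-76.71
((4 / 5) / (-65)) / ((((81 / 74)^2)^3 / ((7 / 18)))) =-2298890862464 / 826106394206925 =-0.00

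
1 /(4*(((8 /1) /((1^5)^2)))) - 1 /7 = -25 /224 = -0.11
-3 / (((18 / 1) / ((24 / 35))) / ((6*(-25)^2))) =-3000 / 7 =-428.57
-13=-13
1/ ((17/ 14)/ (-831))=-11634/ 17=-684.35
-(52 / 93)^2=-2704 / 8649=-0.31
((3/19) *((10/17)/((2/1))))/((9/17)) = 5/57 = 0.09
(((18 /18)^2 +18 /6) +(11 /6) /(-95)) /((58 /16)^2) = 72608 /239685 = 0.30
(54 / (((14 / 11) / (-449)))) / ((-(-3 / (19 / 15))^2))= 1782979 / 525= 3396.15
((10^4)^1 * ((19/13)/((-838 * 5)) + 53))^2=8334139645881000000/29669809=280896302564.03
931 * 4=3724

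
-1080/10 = -108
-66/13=-5.08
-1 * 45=-45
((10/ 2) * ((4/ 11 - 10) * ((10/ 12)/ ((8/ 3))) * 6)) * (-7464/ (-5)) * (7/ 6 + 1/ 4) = -4203165/ 22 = -191052.95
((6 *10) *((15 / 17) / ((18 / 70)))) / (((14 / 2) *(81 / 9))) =500 / 153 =3.27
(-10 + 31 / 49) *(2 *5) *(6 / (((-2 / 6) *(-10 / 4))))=-33048 / 49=-674.45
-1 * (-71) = 71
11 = 11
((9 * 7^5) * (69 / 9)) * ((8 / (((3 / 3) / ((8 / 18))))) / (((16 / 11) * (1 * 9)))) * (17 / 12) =72286907 / 162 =446215.48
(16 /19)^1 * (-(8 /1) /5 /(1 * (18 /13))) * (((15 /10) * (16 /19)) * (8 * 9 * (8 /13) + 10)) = -66.75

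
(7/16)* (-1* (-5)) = 35/16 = 2.19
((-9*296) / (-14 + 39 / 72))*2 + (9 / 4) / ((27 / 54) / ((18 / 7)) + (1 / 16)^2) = 60111936 / 147611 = 407.23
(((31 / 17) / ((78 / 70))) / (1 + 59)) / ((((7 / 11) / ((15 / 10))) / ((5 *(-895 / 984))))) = -1525975 / 5219136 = -0.29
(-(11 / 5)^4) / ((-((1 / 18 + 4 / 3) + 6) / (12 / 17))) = 3162456 / 1413125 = 2.24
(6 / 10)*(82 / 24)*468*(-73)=-350181 / 5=-70036.20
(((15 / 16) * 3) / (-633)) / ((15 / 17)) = -17 / 3376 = -0.01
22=22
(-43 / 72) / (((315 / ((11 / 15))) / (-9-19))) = 473 / 12150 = 0.04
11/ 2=5.50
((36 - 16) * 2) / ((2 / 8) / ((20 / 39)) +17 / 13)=41600 / 1867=22.28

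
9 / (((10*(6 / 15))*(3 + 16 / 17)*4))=153 / 1072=0.14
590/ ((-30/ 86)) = -5074/ 3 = -1691.33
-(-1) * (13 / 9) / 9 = 13 / 81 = 0.16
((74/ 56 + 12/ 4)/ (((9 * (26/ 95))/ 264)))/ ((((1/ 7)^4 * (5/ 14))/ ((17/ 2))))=1032221113/ 39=26467208.03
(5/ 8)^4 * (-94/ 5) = -5875/ 2048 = -2.87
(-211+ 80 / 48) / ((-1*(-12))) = -157 / 9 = -17.44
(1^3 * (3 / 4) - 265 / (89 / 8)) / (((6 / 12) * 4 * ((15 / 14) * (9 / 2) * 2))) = -57491 / 48060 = -1.20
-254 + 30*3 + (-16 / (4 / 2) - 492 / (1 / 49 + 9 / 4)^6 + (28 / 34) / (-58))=-672274955131441093451 / 3828309006933953125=-175.61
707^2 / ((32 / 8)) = 499849 / 4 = 124962.25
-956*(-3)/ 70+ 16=56.97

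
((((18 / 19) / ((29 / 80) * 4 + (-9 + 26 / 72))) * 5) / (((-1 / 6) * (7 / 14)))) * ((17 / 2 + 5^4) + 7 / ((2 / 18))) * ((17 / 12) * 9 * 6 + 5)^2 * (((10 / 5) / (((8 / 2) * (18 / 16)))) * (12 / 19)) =2398287981600 / 233567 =10268094.30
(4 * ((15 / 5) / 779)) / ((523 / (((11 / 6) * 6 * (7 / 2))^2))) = 0.04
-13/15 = -0.87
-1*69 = -69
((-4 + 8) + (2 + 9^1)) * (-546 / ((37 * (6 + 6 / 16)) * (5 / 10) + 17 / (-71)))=-143136 / 2057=-69.58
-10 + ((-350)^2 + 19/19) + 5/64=7839429/64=122491.08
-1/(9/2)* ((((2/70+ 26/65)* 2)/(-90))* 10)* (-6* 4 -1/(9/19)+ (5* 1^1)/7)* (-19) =121600/11907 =10.21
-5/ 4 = -1.25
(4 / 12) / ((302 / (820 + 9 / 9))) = 821 / 906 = 0.91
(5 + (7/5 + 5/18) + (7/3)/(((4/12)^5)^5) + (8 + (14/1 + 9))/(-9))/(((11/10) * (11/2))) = 118620405322214/363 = 326777976094.25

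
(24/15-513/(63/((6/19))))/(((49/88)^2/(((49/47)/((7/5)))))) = -263296/112847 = -2.33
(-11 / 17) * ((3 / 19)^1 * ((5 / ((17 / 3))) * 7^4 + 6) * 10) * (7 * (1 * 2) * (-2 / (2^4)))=41715135 / 10982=3798.50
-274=-274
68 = 68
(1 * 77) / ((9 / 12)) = 308 / 3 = 102.67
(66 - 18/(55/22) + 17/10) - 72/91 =10867/182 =59.71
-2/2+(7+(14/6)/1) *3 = 27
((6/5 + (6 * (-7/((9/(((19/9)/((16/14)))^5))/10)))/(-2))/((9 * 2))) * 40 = 7300178539963/6530347008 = 1117.89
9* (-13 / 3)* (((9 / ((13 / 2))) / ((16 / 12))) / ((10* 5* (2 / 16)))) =-162 / 25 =-6.48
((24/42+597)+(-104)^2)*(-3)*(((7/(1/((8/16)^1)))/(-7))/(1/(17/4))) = 4074645/56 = 72761.52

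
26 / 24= 13 / 12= 1.08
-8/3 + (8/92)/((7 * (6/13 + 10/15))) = -28219/10626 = -2.66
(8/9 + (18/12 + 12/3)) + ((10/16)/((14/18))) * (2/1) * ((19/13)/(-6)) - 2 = 26191/6552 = 4.00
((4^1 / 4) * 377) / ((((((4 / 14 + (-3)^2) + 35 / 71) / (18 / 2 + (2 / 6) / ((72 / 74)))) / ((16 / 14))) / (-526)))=-7103078489 / 32805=-216524.26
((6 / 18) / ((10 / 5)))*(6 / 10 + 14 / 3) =0.88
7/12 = 0.58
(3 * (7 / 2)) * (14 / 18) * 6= 49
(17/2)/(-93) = -0.09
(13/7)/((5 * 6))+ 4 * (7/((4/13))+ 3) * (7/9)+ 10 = 90.17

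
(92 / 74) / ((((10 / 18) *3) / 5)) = 138 / 37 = 3.73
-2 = -2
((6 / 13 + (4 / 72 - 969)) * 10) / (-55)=226625 / 1287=176.09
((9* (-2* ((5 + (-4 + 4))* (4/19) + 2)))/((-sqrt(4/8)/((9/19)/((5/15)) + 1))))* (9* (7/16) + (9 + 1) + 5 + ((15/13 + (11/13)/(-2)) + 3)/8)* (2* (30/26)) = 363421620* sqrt(2)/61009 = 8424.26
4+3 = 7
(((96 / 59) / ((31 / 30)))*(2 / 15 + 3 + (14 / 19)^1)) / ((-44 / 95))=-264720 / 20119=-13.16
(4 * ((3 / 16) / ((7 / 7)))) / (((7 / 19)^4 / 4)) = 390963 / 2401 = 162.83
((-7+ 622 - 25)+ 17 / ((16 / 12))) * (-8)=-4822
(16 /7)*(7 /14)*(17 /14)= 68 /49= 1.39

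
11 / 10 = 1.10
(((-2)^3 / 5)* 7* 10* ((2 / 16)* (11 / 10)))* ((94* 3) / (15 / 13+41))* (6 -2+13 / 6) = -635.31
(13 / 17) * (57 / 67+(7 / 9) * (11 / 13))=11828 / 10251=1.15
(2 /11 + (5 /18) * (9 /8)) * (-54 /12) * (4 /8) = -1.11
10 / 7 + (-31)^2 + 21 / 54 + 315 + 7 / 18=80527 / 63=1278.21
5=5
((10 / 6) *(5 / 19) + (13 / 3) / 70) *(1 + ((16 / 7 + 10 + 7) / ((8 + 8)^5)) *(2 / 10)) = 14658097823 / 29286727680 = 0.50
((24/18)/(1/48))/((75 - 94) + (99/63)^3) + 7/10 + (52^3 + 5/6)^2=9227843732213723/466740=19770844007.83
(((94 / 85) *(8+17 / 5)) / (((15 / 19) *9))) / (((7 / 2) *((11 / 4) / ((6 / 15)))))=542944 / 7363125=0.07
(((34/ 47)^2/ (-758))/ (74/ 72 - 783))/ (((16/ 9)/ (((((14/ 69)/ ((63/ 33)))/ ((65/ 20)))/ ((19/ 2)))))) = 228888/ 133891664897341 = 0.00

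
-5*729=-3645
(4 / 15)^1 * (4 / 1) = 16 / 15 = 1.07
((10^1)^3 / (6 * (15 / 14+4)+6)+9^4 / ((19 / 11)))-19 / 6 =7408505 / 1938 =3822.76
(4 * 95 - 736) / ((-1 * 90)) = 178 / 45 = 3.96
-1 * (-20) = 20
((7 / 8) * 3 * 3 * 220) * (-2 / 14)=-495 / 2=-247.50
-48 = -48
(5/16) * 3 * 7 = 105/16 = 6.56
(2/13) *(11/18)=11/117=0.09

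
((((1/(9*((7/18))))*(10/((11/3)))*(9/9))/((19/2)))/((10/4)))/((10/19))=24/385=0.06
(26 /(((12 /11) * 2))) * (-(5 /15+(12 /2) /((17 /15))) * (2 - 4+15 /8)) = 41041 /4896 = 8.38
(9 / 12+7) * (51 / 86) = 1581 / 344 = 4.60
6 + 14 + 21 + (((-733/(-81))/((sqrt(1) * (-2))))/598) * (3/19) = 25154735/613548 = 41.00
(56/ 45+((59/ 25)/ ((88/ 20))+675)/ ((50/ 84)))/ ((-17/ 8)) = -112478408/ 210375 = -534.66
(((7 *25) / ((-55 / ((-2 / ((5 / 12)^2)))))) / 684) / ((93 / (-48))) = -896 / 32395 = -0.03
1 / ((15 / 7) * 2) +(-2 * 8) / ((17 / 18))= -8521 / 510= -16.71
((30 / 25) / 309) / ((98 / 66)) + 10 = 252416 / 25235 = 10.00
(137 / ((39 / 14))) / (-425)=-1918 / 16575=-0.12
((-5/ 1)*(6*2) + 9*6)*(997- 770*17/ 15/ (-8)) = -13273/ 2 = -6636.50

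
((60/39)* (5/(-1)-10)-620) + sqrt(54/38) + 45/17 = -141535/221 + 3* sqrt(57)/19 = -639.24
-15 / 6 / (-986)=5 / 1972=0.00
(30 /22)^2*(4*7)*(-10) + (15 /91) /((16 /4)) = -22930185 /44044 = -520.62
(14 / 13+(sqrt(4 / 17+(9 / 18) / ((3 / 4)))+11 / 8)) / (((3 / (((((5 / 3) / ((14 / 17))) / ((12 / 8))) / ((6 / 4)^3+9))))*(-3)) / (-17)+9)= 680*sqrt(2346) / 480519+122825 / 694083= 0.25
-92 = -92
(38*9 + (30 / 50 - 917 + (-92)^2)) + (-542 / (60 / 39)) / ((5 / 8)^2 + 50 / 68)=46407288 / 6125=7576.70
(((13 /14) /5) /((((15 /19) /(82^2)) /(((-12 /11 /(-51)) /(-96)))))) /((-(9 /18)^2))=415207 /294525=1.41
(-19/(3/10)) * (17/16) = -1615/24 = -67.29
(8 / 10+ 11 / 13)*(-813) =-86991 / 65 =-1338.32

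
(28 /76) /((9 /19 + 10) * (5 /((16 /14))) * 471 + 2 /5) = 0.00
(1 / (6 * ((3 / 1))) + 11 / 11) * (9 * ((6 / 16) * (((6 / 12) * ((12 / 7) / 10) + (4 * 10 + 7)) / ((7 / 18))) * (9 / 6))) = 158517 / 245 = 647.01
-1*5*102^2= -52020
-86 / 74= -43 / 37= -1.16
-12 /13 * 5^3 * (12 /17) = -18000 /221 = -81.45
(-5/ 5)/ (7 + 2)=-1/ 9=-0.11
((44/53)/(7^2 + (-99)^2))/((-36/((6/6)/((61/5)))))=-11/57321090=-0.00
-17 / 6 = -2.83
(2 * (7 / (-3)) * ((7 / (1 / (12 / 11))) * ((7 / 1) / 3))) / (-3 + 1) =1372 / 33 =41.58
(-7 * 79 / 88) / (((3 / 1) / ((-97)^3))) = 1911773.37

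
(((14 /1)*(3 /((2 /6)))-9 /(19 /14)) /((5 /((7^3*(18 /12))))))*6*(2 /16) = 1750329 /190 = 9212.26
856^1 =856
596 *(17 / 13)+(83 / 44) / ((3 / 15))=451203 / 572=788.82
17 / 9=1.89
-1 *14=-14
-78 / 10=-39 / 5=-7.80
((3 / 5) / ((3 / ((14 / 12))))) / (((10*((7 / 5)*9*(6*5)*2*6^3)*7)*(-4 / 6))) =-1 / 32659200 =-0.00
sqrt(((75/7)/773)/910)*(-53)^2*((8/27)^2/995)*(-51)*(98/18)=-10696672*sqrt(301470)/21867277185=-0.27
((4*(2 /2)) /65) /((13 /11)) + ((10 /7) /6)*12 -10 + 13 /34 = -1349133 /201110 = -6.71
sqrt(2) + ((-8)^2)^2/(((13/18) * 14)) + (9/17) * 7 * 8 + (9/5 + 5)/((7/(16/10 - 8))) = sqrt(2) + 16573352/38675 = 429.94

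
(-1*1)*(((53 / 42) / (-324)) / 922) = 53 / 12546576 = 0.00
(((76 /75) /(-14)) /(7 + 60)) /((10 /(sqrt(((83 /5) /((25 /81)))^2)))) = -42579 /7328125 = -0.01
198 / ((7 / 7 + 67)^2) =99 / 2312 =0.04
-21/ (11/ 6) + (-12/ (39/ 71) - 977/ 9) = -182569/ 1287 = -141.86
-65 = -65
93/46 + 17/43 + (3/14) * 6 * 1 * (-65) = -1123663/13846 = -81.15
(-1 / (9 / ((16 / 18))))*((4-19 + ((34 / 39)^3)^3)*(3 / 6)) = 12280833698459684 / 16906997253859479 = 0.73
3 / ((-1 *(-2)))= 3 / 2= 1.50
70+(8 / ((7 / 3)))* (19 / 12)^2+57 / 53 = 177347 / 2226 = 79.67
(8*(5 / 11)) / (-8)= -5 / 11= -0.45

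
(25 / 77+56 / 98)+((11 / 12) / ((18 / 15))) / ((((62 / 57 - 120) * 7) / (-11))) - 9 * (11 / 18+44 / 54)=-49798745 / 4175248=-11.93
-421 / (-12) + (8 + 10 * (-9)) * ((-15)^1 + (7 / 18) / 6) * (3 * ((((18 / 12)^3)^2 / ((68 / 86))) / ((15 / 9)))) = 2075361391 / 65280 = 31791.69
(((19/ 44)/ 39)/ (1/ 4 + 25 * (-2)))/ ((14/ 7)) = -19/ 170742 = -0.00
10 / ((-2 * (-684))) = 0.01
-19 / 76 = -1 / 4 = -0.25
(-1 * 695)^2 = 483025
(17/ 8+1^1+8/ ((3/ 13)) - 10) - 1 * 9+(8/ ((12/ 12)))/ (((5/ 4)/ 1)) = 3023/ 120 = 25.19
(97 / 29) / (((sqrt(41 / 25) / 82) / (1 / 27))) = 970 * sqrt(41) / 783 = 7.93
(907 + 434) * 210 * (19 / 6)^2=5647845 / 2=2823922.50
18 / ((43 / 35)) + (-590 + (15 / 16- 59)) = -435787 / 688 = -633.41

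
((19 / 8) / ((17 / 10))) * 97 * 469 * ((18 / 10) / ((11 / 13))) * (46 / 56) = 332287371 / 2992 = 111058.61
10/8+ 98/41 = 597/164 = 3.64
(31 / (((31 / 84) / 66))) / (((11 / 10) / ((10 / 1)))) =50400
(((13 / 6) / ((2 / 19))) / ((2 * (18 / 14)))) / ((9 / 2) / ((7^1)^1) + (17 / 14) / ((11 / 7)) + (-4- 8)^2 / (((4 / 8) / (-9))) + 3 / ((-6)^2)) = -133133 / 43085214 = -0.00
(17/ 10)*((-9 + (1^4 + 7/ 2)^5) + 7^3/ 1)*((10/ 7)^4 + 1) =14701745129/ 768320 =19134.92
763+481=1244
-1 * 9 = -9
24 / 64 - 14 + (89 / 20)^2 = 2471 / 400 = 6.18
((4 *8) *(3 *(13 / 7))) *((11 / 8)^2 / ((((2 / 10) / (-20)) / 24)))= -5662800 / 7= -808971.43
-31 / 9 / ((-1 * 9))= 31 / 81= 0.38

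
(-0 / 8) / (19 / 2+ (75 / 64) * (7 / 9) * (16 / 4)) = 0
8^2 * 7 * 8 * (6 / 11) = 1954.91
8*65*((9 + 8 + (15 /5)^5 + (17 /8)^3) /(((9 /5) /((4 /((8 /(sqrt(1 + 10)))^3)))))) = 54829775*sqrt(11) /8192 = 22198.46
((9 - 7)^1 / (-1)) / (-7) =2 / 7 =0.29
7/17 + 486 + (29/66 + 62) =615811/1122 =548.85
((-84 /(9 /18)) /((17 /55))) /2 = -271.76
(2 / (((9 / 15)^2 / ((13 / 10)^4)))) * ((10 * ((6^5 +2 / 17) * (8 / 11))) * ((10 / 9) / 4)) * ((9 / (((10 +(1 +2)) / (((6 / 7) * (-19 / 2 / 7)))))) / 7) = -5518174142 / 192423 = -28677.31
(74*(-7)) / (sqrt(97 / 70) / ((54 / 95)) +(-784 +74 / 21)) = 3720276*sqrt(6790) / 174072375205 +23106438432 / 34814475041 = 0.67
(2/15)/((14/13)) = 13/105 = 0.12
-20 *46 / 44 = -230 / 11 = -20.91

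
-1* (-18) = 18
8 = 8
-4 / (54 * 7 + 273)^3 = -4 / 275894451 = -0.00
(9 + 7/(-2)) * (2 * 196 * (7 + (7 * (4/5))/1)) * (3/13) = 407484/65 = 6268.98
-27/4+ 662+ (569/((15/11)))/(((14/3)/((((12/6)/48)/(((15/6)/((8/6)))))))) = 4140593/6300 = 657.24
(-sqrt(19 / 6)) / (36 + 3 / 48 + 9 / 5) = -40 * sqrt(114) / 9087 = -0.05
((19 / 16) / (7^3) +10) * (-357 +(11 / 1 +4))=-9387729 / 2744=-3421.18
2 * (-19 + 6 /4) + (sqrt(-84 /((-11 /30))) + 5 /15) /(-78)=-8191 /234 - sqrt(770) /143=-35.20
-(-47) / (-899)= -47 / 899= -0.05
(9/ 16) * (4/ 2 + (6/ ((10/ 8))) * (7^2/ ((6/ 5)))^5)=176547031273/ 576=306505262.63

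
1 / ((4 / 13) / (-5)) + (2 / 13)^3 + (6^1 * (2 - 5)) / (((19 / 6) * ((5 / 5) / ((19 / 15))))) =-1030233 / 43940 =-23.45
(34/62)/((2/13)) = 221/62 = 3.56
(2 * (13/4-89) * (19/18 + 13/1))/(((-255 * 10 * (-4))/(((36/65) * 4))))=-86779/165750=-0.52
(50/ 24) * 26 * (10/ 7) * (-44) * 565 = -40397500/ 21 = -1923690.48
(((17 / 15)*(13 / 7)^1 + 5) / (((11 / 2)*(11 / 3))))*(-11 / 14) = -746 / 2695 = -0.28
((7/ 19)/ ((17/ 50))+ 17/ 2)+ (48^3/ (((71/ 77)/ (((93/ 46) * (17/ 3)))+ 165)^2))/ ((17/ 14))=374695399471129295/ 28988561905090246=12.93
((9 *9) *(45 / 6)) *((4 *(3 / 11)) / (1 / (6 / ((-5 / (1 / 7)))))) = -8748 / 77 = -113.61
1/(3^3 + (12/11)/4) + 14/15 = 97/100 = 0.97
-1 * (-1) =1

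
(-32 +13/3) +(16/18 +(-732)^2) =4822175/9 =535797.22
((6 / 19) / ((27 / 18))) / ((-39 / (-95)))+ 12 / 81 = 0.66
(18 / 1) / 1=18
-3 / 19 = -0.16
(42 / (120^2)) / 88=7 / 211200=0.00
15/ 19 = 0.79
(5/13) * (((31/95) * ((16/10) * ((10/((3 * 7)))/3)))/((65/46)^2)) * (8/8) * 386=405120896/65745225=6.16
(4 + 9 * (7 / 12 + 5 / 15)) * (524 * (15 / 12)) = 32095 / 4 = 8023.75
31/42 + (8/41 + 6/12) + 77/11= 7261/861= 8.43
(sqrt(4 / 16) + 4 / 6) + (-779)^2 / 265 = 3642901 / 1590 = 2291.13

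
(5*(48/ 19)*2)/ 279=160/ 1767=0.09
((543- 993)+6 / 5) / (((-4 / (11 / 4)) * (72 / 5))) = 2057 / 96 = 21.43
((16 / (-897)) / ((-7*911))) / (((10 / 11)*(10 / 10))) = 88 / 28600845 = 0.00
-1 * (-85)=85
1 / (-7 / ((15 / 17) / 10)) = -3 / 238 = -0.01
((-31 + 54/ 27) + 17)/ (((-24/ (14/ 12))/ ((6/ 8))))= 7/ 16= 0.44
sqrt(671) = 25.90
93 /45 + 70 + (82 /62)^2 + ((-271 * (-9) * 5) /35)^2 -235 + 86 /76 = 3254234975297 /26840730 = 121242.42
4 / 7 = 0.57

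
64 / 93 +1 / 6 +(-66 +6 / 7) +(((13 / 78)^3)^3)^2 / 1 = -1416812175502737191 / 22038510597046272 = -64.29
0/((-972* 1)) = 0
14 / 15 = 0.93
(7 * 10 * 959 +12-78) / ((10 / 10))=67064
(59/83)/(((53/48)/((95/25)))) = 53808/21995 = 2.45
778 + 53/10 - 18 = 7653/10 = 765.30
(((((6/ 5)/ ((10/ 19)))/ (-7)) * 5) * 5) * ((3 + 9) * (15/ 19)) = -540/ 7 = -77.14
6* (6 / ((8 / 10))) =45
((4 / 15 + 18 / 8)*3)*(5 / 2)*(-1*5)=-755 / 8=-94.38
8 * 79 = 632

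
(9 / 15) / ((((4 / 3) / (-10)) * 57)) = -3 / 38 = -0.08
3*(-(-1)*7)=21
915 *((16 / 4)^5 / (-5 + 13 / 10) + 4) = -9234180 / 37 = -249572.43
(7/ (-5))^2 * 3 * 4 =23.52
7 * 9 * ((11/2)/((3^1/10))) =1155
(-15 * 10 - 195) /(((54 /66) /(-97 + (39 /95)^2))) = 40830.60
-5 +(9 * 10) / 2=40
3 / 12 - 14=-55 / 4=-13.75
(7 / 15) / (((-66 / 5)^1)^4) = 875 / 56924208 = 0.00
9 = 9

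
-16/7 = -2.29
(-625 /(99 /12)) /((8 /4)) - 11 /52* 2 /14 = -455363 /12012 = -37.91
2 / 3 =0.67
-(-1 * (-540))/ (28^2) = -135/ 196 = -0.69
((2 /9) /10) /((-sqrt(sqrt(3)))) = -3^(3 /4) /135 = -0.02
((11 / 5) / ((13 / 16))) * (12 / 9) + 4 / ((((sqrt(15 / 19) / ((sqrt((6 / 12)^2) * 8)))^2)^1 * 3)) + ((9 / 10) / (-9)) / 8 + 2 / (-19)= 5426737 / 177840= 30.51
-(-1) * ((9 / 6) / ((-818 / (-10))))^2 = 225 / 669124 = 0.00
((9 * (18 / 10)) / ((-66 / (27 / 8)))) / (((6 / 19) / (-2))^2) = -29241 / 880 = -33.23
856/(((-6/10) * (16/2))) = -535/3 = -178.33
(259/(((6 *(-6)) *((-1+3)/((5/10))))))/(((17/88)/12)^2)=-2005696/289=-6940.12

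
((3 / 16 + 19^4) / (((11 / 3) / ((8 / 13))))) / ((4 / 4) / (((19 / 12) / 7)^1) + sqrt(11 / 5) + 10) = 27138084085 / 17703829 -752735179 * sqrt(55) / 35407658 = 1375.23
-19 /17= -1.12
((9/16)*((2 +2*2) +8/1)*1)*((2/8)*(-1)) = -63/32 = -1.97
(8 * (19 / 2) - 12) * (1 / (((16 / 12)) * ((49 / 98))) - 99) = -6240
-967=-967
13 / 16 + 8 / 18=181 / 144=1.26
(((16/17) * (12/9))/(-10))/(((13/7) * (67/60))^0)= -0.13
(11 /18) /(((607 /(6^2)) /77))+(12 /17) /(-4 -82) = 1234672 /443717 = 2.78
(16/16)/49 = 1/49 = 0.02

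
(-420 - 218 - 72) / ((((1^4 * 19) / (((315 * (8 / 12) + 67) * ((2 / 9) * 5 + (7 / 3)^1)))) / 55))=-335322350 / 171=-1960949.42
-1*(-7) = 7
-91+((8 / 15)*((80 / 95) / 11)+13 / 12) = -375681 / 4180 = -89.88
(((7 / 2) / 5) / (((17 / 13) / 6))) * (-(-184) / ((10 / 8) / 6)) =1205568 / 425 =2836.63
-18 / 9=-2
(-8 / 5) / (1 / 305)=-488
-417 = -417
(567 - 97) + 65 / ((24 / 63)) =5125 / 8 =640.62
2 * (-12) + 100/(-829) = -24.12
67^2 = 4489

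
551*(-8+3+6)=551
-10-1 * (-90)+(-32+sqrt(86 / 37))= sqrt(3182) / 37+48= 49.52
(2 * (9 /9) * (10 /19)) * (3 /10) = 6 /19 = 0.32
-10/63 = -0.16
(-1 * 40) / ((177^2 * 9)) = -40 / 281961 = -0.00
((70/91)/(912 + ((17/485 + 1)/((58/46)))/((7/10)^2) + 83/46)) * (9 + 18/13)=1711935540/196195500787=0.01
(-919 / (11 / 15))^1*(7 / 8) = -96495 / 88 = -1096.53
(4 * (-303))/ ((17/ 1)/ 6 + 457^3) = -7272/ 572663975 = -0.00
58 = 58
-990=-990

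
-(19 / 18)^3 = -6859 / 5832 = -1.18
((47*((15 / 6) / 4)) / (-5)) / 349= -47 / 2792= -0.02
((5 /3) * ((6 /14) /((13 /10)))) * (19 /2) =475 /91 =5.22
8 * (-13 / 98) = -52 / 49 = -1.06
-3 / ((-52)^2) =-3 / 2704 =-0.00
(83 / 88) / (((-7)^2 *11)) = 83 / 47432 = 0.00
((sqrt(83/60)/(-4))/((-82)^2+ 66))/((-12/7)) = sqrt(1245)/1396800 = 0.00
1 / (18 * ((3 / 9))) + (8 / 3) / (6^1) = 11 / 18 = 0.61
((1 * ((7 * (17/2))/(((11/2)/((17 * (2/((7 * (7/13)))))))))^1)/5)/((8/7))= 3757/220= 17.08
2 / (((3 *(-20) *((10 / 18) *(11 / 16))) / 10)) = -48 / 55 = -0.87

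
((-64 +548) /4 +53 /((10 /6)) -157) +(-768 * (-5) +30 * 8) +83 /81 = 1651114 /405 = 4076.82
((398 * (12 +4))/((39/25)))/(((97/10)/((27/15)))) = 955200/1261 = 757.49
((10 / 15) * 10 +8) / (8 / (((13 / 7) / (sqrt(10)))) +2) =-3718 / 23013 +8008 * sqrt(10) / 23013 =0.94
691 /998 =0.69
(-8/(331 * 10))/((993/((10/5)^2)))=-16/1643415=-0.00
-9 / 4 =-2.25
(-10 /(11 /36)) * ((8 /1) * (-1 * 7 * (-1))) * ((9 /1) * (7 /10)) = -127008 /11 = -11546.18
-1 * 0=0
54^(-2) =1/ 2916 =0.00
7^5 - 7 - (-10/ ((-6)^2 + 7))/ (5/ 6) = 722412/ 43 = 16800.28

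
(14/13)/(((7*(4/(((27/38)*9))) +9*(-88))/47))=-79947/1244048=-0.06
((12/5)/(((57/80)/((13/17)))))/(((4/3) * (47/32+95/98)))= 978432/1234829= 0.79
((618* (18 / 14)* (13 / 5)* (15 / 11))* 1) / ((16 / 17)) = 1843803 / 616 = 2993.19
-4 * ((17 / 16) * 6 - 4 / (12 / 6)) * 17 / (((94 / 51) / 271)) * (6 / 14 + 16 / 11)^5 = -75300594306140625 / 72696488788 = -1035821.61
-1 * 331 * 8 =-2648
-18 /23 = -0.78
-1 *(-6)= 6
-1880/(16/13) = -3055/2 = -1527.50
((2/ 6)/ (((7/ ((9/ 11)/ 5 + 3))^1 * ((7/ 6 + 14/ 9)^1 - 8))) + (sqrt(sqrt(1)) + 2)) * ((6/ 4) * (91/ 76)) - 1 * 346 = -270554641/ 794200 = -340.66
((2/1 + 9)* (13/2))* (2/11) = 13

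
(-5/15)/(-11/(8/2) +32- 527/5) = 20/4569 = 0.00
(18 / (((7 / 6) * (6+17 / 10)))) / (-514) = -540 / 138523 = -0.00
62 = 62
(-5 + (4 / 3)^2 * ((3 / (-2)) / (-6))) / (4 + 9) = -41 / 117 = -0.35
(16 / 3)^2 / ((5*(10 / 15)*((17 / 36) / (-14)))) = -21504 / 85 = -252.99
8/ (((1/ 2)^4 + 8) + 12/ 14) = 896/ 999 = 0.90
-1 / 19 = -0.05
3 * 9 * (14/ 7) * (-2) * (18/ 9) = -216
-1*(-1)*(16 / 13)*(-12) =-192 / 13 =-14.77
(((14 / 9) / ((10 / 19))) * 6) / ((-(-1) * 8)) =133 / 60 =2.22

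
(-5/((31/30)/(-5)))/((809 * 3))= 0.01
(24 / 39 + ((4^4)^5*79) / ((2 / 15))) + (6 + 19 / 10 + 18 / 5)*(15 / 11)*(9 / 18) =372635485769568997 / 572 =651460639457288.46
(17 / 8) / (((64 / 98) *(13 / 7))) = 5831 / 3328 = 1.75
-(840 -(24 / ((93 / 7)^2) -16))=-2467456 / 2883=-855.86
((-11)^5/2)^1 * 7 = -1127357/2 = -563678.50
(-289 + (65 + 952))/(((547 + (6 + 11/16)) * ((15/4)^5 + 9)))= 11927552/6808947669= 0.00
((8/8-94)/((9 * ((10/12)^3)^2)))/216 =-2232/15625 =-0.14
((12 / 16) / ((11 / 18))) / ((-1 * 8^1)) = -27 / 176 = -0.15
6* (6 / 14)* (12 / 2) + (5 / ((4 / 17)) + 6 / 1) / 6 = 19.97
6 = 6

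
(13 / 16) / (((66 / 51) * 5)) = 221 / 1760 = 0.13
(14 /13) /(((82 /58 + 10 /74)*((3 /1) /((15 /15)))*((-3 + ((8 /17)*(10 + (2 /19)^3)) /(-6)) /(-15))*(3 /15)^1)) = 3127875475 /681010317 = 4.59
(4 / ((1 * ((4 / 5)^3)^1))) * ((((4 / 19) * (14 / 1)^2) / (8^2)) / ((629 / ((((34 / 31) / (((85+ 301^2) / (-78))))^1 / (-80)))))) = 47775 / 505937919488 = 0.00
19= 19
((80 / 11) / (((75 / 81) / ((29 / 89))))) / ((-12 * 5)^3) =-29 / 2447500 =-0.00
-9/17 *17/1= -9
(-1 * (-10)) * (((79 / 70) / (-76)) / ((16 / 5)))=-395 / 8512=-0.05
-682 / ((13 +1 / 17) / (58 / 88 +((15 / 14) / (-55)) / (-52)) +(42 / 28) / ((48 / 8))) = -244911656 / 7200881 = -34.01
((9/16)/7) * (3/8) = 27/896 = 0.03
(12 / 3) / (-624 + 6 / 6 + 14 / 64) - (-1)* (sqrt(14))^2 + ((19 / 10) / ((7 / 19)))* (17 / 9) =23.73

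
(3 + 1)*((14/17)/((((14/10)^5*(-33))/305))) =-5.66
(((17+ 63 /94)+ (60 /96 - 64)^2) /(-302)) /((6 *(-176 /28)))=84941185 /239821824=0.35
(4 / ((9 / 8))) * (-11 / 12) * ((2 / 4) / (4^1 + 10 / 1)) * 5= -110 / 189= -0.58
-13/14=-0.93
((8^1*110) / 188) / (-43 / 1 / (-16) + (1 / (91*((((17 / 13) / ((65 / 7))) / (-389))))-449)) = -2932160 / 298591611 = -0.01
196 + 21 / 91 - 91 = 1368 / 13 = 105.23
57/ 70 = 0.81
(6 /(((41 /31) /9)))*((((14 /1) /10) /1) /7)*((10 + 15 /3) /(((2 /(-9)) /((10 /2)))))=-112995 /41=-2755.98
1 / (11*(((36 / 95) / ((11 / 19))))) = 5 / 36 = 0.14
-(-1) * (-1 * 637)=-637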